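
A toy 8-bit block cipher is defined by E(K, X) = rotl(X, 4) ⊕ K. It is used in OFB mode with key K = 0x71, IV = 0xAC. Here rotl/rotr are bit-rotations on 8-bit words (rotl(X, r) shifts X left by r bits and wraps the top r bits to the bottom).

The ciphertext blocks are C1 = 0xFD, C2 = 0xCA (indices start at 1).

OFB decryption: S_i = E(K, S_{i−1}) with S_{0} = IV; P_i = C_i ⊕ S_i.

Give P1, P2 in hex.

P1 = 0x46, P2 = 0x00

P1: S = E(K, 0xAC) = 0xBB; 0xFD ⊕ 0xBB = 0x46.
P2: S = E(K, 0xBB) = 0xCA; 0xCA ⊕ 0xCA = 0x00.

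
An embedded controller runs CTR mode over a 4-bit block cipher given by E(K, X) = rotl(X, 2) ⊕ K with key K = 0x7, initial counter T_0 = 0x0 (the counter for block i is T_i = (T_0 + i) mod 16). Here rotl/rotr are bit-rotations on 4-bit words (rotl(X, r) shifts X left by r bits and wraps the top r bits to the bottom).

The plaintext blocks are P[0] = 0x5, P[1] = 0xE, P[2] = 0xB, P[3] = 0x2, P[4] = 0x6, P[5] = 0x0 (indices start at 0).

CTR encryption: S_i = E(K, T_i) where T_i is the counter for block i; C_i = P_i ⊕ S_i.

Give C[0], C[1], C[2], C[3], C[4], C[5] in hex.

C[0]: T = 0x0, S = E(K, T) = 0x7; 0x5 ⊕ 0x7 = 0x2.
C[1]: T = 0x1, S = E(K, T) = 0x3; 0xE ⊕ 0x3 = 0xD.
C[2]: T = 0x2, S = E(K, T) = 0xF; 0xB ⊕ 0xF = 0x4.
C[3]: T = 0x3, S = E(K, T) = 0xB; 0x2 ⊕ 0xB = 0x9.
C[4]: T = 0x4, S = E(K, T) = 0x6; 0x6 ⊕ 0x6 = 0x0.
C[5]: T = 0x5, S = E(K, T) = 0x2; 0x0 ⊕ 0x2 = 0x2.

C[0] = 0x2, C[1] = 0xD, C[2] = 0x4, C[3] = 0x9, C[4] = 0x0, C[5] = 0x2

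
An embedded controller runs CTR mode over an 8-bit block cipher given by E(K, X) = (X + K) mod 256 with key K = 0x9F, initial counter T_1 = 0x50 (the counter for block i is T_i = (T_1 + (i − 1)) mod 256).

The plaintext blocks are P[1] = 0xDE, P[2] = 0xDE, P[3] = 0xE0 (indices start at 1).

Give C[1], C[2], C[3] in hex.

C[1] = 0x31, C[2] = 0x2E, C[3] = 0x11

CTR encryption: S_i = E(K, T_i) where T_i is the counter for block i; C_i = P_i ⊕ S_i.
C[1]: T = 0x50, S = E(K, T) = 0xEF; 0xDE ⊕ 0xEF = 0x31.
C[2]: T = 0x51, S = E(K, T) = 0xF0; 0xDE ⊕ 0xF0 = 0x2E.
C[3]: T = 0x52, S = E(K, T) = 0xF1; 0xE0 ⊕ 0xF1 = 0x11.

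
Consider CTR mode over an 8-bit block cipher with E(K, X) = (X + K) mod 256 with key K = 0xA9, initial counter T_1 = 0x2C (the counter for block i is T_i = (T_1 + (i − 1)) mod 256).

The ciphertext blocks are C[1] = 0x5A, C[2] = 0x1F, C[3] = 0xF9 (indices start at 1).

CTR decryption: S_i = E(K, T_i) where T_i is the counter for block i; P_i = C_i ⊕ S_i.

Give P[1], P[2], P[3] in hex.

P[1] = 0x8F, P[2] = 0xC9, P[3] = 0x2E

P[1]: T = 0x2C, S = E(K, T) = 0xD5; 0x5A ⊕ 0xD5 = 0x8F.
P[2]: T = 0x2D, S = E(K, T) = 0xD6; 0x1F ⊕ 0xD6 = 0xC9.
P[3]: T = 0x2E, S = E(K, T) = 0xD7; 0xF9 ⊕ 0xD7 = 0x2E.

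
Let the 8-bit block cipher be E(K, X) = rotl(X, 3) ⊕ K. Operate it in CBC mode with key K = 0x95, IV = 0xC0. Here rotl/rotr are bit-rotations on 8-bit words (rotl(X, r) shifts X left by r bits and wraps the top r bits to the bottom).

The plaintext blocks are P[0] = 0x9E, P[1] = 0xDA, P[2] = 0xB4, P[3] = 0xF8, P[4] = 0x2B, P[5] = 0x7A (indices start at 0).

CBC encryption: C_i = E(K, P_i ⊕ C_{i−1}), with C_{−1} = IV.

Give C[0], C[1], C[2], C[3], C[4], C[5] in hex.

C[0]: P[0] ⊕ 0xC0 = 0x5E; E(K, 0x5E) = 0x67.
C[1]: P[1] ⊕ 0x67 = 0xBD; E(K, 0xBD) = 0x78.
C[2]: P[2] ⊕ 0x78 = 0xCC; E(K, 0xCC) = 0xF3.
C[3]: P[3] ⊕ 0xF3 = 0x0B; E(K, 0x0B) = 0xCD.
C[4]: P[4] ⊕ 0xCD = 0xE6; E(K, 0xE6) = 0xA2.
C[5]: P[5] ⊕ 0xA2 = 0xD8; E(K, 0xD8) = 0x53.

C[0] = 0x67, C[1] = 0x78, C[2] = 0xF3, C[3] = 0xCD, C[4] = 0xA2, C[5] = 0x53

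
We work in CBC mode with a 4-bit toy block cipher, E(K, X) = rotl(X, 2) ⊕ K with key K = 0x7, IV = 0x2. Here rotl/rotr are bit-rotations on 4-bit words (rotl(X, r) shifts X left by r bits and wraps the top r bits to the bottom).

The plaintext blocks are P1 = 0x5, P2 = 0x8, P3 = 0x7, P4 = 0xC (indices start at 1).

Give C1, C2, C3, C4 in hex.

CBC encryption: C_i = E(K, P_i ⊕ C_{i−1}), with C_{0} = IV.
C1: P1 ⊕ 0x2 = 0x7; E(K, 0x7) = 0xA.
C2: P2 ⊕ 0xA = 0x2; E(K, 0x2) = 0xF.
C3: P3 ⊕ 0xF = 0x8; E(K, 0x8) = 0x5.
C4: P4 ⊕ 0x5 = 0x9; E(K, 0x9) = 0x1.

C1 = 0xA, C2 = 0xF, C3 = 0x5, C4 = 0x1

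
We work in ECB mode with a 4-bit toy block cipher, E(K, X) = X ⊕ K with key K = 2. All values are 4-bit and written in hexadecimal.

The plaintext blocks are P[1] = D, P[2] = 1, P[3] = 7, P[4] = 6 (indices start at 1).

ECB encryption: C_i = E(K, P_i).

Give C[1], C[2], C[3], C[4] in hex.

C[1] = F, C[2] = 3, C[3] = 5, C[4] = 4

C[1]: E(K, D) = F.
C[2]: E(K, 1) = 3.
C[3]: E(K, 7) = 5.
C[4]: E(K, 6) = 4.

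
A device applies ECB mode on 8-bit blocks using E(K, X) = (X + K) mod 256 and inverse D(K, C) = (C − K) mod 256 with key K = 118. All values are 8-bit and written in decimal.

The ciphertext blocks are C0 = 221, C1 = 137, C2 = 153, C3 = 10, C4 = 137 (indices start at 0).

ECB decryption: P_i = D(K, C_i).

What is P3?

P3 = 148

P3: D(K, 10) = 148.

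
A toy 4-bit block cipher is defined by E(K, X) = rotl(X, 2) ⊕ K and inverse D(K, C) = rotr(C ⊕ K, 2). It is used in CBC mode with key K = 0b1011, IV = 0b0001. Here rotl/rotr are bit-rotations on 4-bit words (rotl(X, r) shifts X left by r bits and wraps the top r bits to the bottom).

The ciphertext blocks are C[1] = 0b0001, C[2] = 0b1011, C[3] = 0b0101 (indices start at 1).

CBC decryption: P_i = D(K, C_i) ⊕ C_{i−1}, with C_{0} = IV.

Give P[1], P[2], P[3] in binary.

P[1]: D(K, 0b0001) = 0b1010; 0b1010 ⊕ 0b0001 = 0b1011.
P[2]: D(K, 0b1011) = 0b0000; 0b0000 ⊕ 0b0001 = 0b0001.
P[3]: D(K, 0b0101) = 0b1011; 0b1011 ⊕ 0b1011 = 0b0000.

P[1] = 0b1011, P[2] = 0b0001, P[3] = 0b0000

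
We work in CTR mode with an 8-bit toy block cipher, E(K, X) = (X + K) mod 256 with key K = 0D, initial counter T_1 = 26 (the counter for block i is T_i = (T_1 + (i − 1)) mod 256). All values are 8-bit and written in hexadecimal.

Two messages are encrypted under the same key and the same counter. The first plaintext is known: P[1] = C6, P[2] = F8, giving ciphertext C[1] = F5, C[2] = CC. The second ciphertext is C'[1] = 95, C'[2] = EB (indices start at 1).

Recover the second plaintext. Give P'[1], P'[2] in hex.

P'[1] = A6, P'[2] = DF

In CTR with a reused counter, both messages share the same keystream S_i, so C_i ⊕ C'_i = P_i ⊕ P'_i and thus P'_i = P_i ⊕ C_i ⊕ C'_i.
P'[1]: C6 ⊕ F5 ⊕ 95 = A6.
P'[2]: F8 ⊕ CC ⊕ EB = DF.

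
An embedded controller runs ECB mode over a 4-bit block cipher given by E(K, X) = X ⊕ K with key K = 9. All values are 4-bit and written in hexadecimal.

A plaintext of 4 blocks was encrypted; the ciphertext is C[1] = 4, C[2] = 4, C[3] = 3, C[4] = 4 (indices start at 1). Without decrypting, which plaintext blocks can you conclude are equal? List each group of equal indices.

ECB encrypts each block independently with the same key, so equal ciphertext blocks imply equal plaintext blocks.
C[1] = C[2] = C[4] = 4, so P[1] = P[2] = P[4].

P[1] = P[2] = P[4]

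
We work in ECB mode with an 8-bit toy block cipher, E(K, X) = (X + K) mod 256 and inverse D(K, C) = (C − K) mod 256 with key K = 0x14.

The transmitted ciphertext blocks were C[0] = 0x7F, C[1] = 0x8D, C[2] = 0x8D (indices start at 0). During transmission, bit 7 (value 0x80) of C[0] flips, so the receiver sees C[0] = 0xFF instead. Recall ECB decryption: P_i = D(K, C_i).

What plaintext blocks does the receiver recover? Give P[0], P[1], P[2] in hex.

P[0] = 0xEB, P[1] = 0x79, P[2] = 0x79

Only C[0] changed, to 0xFF. In ECB, a change in C_i affects only P_i. Decrypting the received ciphertext:
P[0]: D(K, 0xFF) = 0xEB.
P[1]: D(K, 0x8D) = 0x79.
P[2]: D(K, 0x8D) = 0x79.
Blocks that differ from the original plaintext: P[0].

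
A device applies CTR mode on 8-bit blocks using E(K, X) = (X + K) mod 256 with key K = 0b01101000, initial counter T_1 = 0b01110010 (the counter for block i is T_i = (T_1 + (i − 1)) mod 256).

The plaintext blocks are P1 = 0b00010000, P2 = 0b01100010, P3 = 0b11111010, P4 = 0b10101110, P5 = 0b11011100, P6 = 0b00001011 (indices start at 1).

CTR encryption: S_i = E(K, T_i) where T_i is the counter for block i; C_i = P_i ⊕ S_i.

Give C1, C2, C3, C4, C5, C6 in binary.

C1 = 0b11001010, C2 = 0b10111001, C3 = 0b00100110, C4 = 0b01110011, C5 = 0b00000010, C6 = 0b11010100

C1: T = 0b01110010, S = E(K, T) = 0b11011010; 0b00010000 ⊕ 0b11011010 = 0b11001010.
C2: T = 0b01110011, S = E(K, T) = 0b11011011; 0b01100010 ⊕ 0b11011011 = 0b10111001.
C3: T = 0b01110100, S = E(K, T) = 0b11011100; 0b11111010 ⊕ 0b11011100 = 0b00100110.
C4: T = 0b01110101, S = E(K, T) = 0b11011101; 0b10101110 ⊕ 0b11011101 = 0b01110011.
C5: T = 0b01110110, S = E(K, T) = 0b11011110; 0b11011100 ⊕ 0b11011110 = 0b00000010.
C6: T = 0b01110111, S = E(K, T) = 0b11011111; 0b00001011 ⊕ 0b11011111 = 0b11010100.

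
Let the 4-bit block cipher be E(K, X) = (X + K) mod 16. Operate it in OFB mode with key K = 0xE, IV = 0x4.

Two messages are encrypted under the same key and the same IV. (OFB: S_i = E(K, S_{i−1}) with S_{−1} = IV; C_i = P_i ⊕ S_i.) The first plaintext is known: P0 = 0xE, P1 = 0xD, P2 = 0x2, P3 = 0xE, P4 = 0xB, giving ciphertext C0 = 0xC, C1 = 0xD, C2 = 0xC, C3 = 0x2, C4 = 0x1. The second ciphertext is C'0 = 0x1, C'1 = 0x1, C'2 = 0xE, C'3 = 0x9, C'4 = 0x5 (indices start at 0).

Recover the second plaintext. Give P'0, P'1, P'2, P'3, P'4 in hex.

In OFB with a reused IV, both messages share the same keystream S_i, so C_i ⊕ C'_i = P_i ⊕ P'_i and thus P'_i = P_i ⊕ C_i ⊕ C'_i.
P'0: 0xE ⊕ 0xC ⊕ 0x1 = 0x3.
P'1: 0xD ⊕ 0xD ⊕ 0x1 = 0x1.
P'2: 0x2 ⊕ 0xC ⊕ 0xE = 0x0.
P'3: 0xE ⊕ 0x2 ⊕ 0x9 = 0x5.
P'4: 0xB ⊕ 0x1 ⊕ 0x5 = 0xF.

P'0 = 0x3, P'1 = 0x1, P'2 = 0x0, P'3 = 0x5, P'4 = 0xF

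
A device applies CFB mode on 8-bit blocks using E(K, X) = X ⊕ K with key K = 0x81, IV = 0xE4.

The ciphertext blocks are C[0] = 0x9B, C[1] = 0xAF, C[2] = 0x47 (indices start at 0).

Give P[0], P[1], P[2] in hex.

P[0] = 0xFE, P[1] = 0xB5, P[2] = 0x69

CFB decryption: P_i = C_i ⊕ E(K, C_{i−1}), with C_{−1} = IV.
P[0]: E(K, 0xE4) = 0x65; 0x9B ⊕ 0x65 = 0xFE.
P[1]: E(K, 0x9B) = 0x1A; 0xAF ⊕ 0x1A = 0xB5.
P[2]: E(K, 0xAF) = 0x2E; 0x47 ⊕ 0x2E = 0x69.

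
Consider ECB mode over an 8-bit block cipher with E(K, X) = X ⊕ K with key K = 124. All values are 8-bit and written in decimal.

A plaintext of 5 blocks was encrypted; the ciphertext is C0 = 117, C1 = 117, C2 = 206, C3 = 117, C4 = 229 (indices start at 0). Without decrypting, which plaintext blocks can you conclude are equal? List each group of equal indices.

ECB encrypts each block independently with the same key, so equal ciphertext blocks imply equal plaintext blocks.
C0 = C1 = C3 = 117, so P0 = P1 = P3.

P0 = P1 = P3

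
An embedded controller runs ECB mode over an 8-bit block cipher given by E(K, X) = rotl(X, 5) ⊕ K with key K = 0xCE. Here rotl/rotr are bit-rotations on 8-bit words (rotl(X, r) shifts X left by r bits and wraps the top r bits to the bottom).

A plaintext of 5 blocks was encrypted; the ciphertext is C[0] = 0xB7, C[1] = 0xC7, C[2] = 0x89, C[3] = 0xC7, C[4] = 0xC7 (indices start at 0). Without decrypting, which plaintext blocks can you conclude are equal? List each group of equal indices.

ECB encrypts each block independently with the same key, so equal ciphertext blocks imply equal plaintext blocks.
C[1] = C[3] = C[4] = 0xC7, so P[1] = P[3] = P[4].

P[1] = P[3] = P[4]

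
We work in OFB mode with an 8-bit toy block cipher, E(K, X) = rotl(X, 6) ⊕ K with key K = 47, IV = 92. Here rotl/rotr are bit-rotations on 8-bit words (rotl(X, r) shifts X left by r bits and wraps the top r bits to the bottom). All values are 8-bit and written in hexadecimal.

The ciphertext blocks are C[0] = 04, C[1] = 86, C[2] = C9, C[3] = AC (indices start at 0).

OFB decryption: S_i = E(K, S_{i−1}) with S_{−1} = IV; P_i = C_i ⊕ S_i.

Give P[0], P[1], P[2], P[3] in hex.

P[0]: S = E(K, 92) = E3; 04 ⊕ E3 = E7.
P[1]: S = E(K, E3) = BF; 86 ⊕ BF = 39.
P[2]: S = E(K, BF) = A8; C9 ⊕ A8 = 61.
P[3]: S = E(K, A8) = 6D; AC ⊕ 6D = C1.

P[0] = E7, P[1] = 39, P[2] = 61, P[3] = C1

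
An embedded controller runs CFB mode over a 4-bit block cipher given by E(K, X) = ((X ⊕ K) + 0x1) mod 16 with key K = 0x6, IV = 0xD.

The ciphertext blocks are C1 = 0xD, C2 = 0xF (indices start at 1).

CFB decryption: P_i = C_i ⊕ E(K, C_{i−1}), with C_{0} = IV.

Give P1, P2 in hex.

P1 = 0x1, P2 = 0x3

P1: E(K, 0xD) = 0xC; 0xD ⊕ 0xC = 0x1.
P2: E(K, 0xD) = 0xC; 0xF ⊕ 0xC = 0x3.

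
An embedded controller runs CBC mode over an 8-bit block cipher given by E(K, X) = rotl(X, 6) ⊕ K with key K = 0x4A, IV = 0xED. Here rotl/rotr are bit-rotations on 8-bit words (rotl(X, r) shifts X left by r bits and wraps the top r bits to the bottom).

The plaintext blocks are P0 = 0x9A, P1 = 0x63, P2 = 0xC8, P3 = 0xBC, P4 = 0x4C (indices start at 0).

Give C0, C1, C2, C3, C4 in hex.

CBC encryption: C_i = E(K, P_i ⊕ C_{i−1}), with C_{−1} = IV.
C0: P0 ⊕ 0xED = 0x77; E(K, 0x77) = 0x97.
C1: P1 ⊕ 0x97 = 0xF4; E(K, 0xF4) = 0x77.
C2: P2 ⊕ 0x77 = 0xBF; E(K, 0xBF) = 0xA5.
C3: P3 ⊕ 0xA5 = 0x19; E(K, 0x19) = 0x0C.
C4: P4 ⊕ 0x0C = 0x40; E(K, 0x40) = 0x5A.

C0 = 0x97, C1 = 0x77, C2 = 0xA5, C3 = 0x0C, C4 = 0x5A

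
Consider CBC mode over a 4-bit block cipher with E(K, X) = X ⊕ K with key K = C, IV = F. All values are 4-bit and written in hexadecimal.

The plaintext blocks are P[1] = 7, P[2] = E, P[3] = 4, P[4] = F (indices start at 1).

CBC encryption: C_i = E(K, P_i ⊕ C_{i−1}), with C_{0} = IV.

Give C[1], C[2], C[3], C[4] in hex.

C[1]: P[1] ⊕ F = 8; E(K, 8) = 4.
C[2]: P[2] ⊕ 4 = A; E(K, A) = 6.
C[3]: P[3] ⊕ 6 = 2; E(K, 2) = E.
C[4]: P[4] ⊕ E = 1; E(K, 1) = D.

C[1] = 4, C[2] = 6, C[3] = E, C[4] = D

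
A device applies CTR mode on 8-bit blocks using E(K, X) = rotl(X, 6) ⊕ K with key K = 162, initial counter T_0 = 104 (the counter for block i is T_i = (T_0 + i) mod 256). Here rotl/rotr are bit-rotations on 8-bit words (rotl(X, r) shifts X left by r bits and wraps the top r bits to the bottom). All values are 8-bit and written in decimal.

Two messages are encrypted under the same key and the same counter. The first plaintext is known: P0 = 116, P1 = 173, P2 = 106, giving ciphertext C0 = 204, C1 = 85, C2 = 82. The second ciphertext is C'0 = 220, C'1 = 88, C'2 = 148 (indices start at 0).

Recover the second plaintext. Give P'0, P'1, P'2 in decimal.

In CTR with a reused counter, both messages share the same keystream S_i, so C_i ⊕ C'_i = P_i ⊕ P'_i and thus P'_i = P_i ⊕ C_i ⊕ C'_i.
P'0: 116 ⊕ 204 ⊕ 220 = 100.
P'1: 173 ⊕ 85 ⊕ 88 = 160.
P'2: 106 ⊕ 82 ⊕ 148 = 172.

P'0 = 100, P'1 = 160, P'2 = 172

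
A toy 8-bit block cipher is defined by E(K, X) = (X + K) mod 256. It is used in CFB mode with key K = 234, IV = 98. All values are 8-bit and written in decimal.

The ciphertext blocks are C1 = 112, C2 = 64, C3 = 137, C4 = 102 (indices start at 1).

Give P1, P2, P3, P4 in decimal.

P1 = 60, P2 = 26, P3 = 163, P4 = 21

CFB decryption: P_i = C_i ⊕ E(K, C_{i−1}), with C_{0} = IV.
P1: E(K, 98) = 76; 112 ⊕ 76 = 60.
P2: E(K, 112) = 90; 64 ⊕ 90 = 26.
P3: E(K, 64) = 42; 137 ⊕ 42 = 163.
P4: E(K, 137) = 115; 102 ⊕ 115 = 21.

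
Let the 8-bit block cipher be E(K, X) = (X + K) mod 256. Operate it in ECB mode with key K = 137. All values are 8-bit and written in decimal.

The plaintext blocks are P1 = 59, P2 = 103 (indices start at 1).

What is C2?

C2 = 240

ECB encryption: C_i = E(K, P_i).
C2: E(K, 103) = 240.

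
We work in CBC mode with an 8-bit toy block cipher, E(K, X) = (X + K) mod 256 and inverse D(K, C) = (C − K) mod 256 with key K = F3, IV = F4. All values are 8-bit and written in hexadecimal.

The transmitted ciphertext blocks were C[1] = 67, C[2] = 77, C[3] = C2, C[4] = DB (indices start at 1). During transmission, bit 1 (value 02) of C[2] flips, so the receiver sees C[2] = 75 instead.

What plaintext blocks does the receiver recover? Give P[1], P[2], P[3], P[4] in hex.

P[1] = 80, P[2] = E5, P[3] = BA, P[4] = 2A

CBC decryption: P_i = D(K, C_i) ⊕ C_{i−1}, with C_{0} = IV.
Only C[2] changed, to 75. In CBC, a change in C_i garbles P_i and flips the same bit in P_{i+1}. Decrypting the received ciphertext:
P[1]: D(K, 67) = 74; 74 ⊕ F4 = 80.
P[2]: D(K, 75) = 82; 82 ⊕ 67 = E5.
P[3]: D(K, C2) = CF; CF ⊕ 75 = BA.
P[4]: D(K, DB) = E8; E8 ⊕ C2 = 2A.
Blocks that differ from the original plaintext: P[2], P[3].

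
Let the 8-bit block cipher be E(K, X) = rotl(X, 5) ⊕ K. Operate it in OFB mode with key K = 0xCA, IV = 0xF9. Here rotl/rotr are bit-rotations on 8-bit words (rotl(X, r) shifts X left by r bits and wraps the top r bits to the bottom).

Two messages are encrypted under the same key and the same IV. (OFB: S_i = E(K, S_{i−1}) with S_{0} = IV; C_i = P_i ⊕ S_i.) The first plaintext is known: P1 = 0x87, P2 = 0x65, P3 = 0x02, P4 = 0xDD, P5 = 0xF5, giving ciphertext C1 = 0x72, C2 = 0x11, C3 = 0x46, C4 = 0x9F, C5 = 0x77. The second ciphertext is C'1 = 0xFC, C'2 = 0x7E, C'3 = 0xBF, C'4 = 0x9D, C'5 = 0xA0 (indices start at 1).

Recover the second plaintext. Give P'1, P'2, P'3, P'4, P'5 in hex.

P'1 = 0x09, P'2 = 0x0A, P'3 = 0xFB, P'4 = 0xDF, P'5 = 0x22

In OFB with a reused IV, both messages share the same keystream S_i, so C_i ⊕ C'_i = P_i ⊕ P'_i and thus P'_i = P_i ⊕ C_i ⊕ C'_i.
P'1: 0x87 ⊕ 0x72 ⊕ 0xFC = 0x09.
P'2: 0x65 ⊕ 0x11 ⊕ 0x7E = 0x0A.
P'3: 0x02 ⊕ 0x46 ⊕ 0xBF = 0xFB.
P'4: 0xDD ⊕ 0x9F ⊕ 0x9D = 0xDF.
P'5: 0xF5 ⊕ 0x77 ⊕ 0xA0 = 0x22.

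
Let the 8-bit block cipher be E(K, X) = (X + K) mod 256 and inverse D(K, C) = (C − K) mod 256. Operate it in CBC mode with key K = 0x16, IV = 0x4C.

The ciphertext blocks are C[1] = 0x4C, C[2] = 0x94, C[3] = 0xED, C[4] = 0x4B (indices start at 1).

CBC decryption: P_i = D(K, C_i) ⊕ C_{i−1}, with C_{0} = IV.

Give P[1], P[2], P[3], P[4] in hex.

P[1] = 0x7A, P[2] = 0x32, P[3] = 0x43, P[4] = 0xD8

P[1]: D(K, 0x4C) = 0x36; 0x36 ⊕ 0x4C = 0x7A.
P[2]: D(K, 0x94) = 0x7E; 0x7E ⊕ 0x4C = 0x32.
P[3]: D(K, 0xED) = 0xD7; 0xD7 ⊕ 0x94 = 0x43.
P[4]: D(K, 0x4B) = 0x35; 0x35 ⊕ 0xED = 0xD8.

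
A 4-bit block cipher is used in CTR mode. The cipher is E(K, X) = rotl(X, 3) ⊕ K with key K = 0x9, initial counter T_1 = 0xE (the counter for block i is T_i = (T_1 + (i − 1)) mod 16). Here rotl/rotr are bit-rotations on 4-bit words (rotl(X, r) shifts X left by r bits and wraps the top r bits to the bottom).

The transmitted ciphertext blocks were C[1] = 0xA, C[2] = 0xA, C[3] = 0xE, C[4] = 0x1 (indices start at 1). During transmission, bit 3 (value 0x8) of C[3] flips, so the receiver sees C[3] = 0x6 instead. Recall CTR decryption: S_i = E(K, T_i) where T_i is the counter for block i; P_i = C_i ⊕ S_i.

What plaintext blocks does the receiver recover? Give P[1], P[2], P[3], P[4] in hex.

P[1] = 0x4, P[2] = 0xC, P[3] = 0xF, P[4] = 0x0

Only C[3] changed, to 0x6. In CTR, a change in C_i flips the same bit in P_i only; the keystream is unaffected. Decrypting the received ciphertext:
P[1]: T = 0xE, S = E(K, T) = 0xE; 0xA ⊕ 0xE = 0x4.
P[2]: T = 0xF, S = E(K, T) = 0x6; 0xA ⊕ 0x6 = 0xC.
P[3]: T = 0x0, S = E(K, T) = 0x9; 0x6 ⊕ 0x9 = 0xF.
P[4]: T = 0x1, S = E(K, T) = 0x1; 0x1 ⊕ 0x1 = 0x0.
Blocks that differ from the original plaintext: P[3].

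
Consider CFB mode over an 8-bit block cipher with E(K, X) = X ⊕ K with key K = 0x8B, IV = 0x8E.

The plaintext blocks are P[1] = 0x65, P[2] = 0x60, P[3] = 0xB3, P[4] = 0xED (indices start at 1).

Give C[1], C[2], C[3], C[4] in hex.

CFB encryption: C_i = P_i ⊕ E(K, C_{i−1}), with C_{0} = IV.
C[1]: E(K, 0x8E) = 0x05; 0x65 ⊕ 0x05 = 0x60.
C[2]: E(K, 0x60) = 0xEB; 0x60 ⊕ 0xEB = 0x8B.
C[3]: E(K, 0x8B) = 0x00; 0xB3 ⊕ 0x00 = 0xB3.
C[4]: E(K, 0xB3) = 0x38; 0xED ⊕ 0x38 = 0xD5.

C[1] = 0x60, C[2] = 0x8B, C[3] = 0xB3, C[4] = 0xD5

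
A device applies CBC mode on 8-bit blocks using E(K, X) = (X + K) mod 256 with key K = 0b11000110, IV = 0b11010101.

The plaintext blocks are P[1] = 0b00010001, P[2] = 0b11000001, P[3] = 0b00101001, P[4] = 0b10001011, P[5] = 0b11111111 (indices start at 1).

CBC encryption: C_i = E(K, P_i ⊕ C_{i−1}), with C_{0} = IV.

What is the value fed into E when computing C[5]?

0b11000100

C[1]: P[1] ⊕ 0b11010101 = 0b11000100; E(K, 0b11000100) = 0b10001010.
C[2]: P[2] ⊕ 0b10001010 = 0b01001011; E(K, 0b01001011) = 0b00010001.
C[3]: P[3] ⊕ 0b00010001 = 0b00111000; E(K, 0b00111000) = 0b11111110.
C[4]: P[4] ⊕ 0b11111110 = 0b01110101; E(K, 0b01110101) = 0b00111011.
C[5]: P[5] ⊕ 0b00111011 = 0b11000100; E(K, 0b11000100) = 0b10001010.
So the input to E for block [5] is 0b11000100.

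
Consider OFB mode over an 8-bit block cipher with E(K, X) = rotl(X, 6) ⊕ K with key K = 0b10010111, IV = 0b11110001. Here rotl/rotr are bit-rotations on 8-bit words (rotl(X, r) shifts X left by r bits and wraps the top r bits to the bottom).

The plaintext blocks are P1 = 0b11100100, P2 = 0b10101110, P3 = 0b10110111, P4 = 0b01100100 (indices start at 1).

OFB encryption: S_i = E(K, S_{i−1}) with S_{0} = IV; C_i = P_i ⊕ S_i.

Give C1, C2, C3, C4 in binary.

C1: S = E(K, 0b11110001) = 0b11101011; 0b11100100 ⊕ 0b11101011 = 0b00001111.
C2: S = E(K, 0b11101011) = 0b01101101; 0b10101110 ⊕ 0b01101101 = 0b11000011.
C3: S = E(K, 0b01101101) = 0b11001100; 0b10110111 ⊕ 0b11001100 = 0b01111011.
C4: S = E(K, 0b11001100) = 0b10100100; 0b01100100 ⊕ 0b10100100 = 0b11000000.

C1 = 0b00001111, C2 = 0b11000011, C3 = 0b01111011, C4 = 0b11000000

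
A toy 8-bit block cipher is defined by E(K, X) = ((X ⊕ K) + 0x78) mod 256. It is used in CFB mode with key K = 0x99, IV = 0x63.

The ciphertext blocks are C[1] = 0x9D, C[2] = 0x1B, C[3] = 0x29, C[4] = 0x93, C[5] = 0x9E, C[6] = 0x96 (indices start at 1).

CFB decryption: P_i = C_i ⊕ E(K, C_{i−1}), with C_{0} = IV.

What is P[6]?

P[6]: E(K, 0x9E) = 0x7F; 0x96 ⊕ 0x7F = 0xE9.

P[6] = 0xE9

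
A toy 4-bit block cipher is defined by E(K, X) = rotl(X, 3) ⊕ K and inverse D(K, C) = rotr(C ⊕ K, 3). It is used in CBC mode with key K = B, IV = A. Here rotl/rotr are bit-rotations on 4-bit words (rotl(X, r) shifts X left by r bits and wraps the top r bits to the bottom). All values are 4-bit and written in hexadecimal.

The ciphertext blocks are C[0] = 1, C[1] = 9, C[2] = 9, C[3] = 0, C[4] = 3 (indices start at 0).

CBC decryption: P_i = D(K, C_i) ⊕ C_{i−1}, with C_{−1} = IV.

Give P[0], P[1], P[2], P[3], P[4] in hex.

P[0] = F, P[1] = 5, P[2] = D, P[3] = E, P[4] = 1

P[0]: D(K, 1) = 5; 5 ⊕ A = F.
P[1]: D(K, 9) = 4; 4 ⊕ 1 = 5.
P[2]: D(K, 9) = 4; 4 ⊕ 9 = D.
P[3]: D(K, 0) = 7; 7 ⊕ 9 = E.
P[4]: D(K, 3) = 1; 1 ⊕ 0 = 1.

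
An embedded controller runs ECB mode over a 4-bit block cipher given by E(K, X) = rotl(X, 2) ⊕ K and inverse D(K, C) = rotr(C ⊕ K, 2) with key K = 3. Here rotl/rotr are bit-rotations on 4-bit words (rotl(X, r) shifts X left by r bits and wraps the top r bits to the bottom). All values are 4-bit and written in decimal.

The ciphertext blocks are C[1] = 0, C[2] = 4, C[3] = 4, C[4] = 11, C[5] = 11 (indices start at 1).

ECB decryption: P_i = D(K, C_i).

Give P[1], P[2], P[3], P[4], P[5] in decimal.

P[1] = 12, P[2] = 13, P[3] = 13, P[4] = 2, P[5] = 2

P[1]: D(K, 0) = 12.
P[2]: D(K, 4) = 13.
P[3]: D(K, 4) = 13.
P[4]: D(K, 11) = 2.
P[5]: D(K, 11) = 2.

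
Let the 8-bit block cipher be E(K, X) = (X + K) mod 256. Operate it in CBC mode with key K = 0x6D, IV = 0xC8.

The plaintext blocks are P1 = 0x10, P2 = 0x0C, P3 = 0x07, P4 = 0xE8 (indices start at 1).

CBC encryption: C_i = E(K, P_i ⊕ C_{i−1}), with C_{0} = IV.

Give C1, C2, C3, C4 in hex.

C1 = 0x45, C2 = 0xB6, C3 = 0x1E, C4 = 0x63

C1: P1 ⊕ 0xC8 = 0xD8; E(K, 0xD8) = 0x45.
C2: P2 ⊕ 0x45 = 0x49; E(K, 0x49) = 0xB6.
C3: P3 ⊕ 0xB6 = 0xB1; E(K, 0xB1) = 0x1E.
C4: P4 ⊕ 0x1E = 0xF6; E(K, 0xF6) = 0x63.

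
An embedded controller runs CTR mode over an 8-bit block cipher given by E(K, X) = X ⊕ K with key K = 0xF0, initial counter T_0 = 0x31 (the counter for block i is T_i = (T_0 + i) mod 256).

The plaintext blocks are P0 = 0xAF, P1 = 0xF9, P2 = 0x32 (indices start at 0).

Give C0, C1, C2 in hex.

C0 = 0x6E, C1 = 0x3B, C2 = 0xF1

CTR encryption: S_i = E(K, T_i) where T_i is the counter for block i; C_i = P_i ⊕ S_i.
C0: T = 0x31, S = E(K, T) = 0xC1; 0xAF ⊕ 0xC1 = 0x6E.
C1: T = 0x32, S = E(K, T) = 0xC2; 0xF9 ⊕ 0xC2 = 0x3B.
C2: T = 0x33, S = E(K, T) = 0xC3; 0x32 ⊕ 0xC3 = 0xF1.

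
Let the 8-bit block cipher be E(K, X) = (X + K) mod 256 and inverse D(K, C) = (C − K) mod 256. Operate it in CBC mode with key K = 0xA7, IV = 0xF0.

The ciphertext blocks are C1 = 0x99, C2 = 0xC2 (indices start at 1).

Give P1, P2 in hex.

P1 = 0x02, P2 = 0x82

CBC decryption: P_i = D(K, C_i) ⊕ C_{i−1}, with C_{0} = IV.
P1: D(K, 0x99) = 0xF2; 0xF2 ⊕ 0xF0 = 0x02.
P2: D(K, 0xC2) = 0x1B; 0x1B ⊕ 0x99 = 0x82.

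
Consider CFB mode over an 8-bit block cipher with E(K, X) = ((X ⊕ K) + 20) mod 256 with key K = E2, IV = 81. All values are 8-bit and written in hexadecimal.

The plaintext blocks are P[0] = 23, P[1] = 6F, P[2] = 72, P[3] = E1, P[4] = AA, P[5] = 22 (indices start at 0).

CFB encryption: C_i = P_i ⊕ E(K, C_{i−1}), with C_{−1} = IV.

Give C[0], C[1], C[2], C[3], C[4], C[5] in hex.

C[0] = A0, C[1] = 0D, C[2] = 7D, C[3] = 5E, C[4] = 76, C[5] = 96

C[0]: E(K, 81) = 83; 23 ⊕ 83 = A0.
C[1]: E(K, A0) = 62; 6F ⊕ 62 = 0D.
C[2]: E(K, 0D) = 0F; 72 ⊕ 0F = 7D.
C[3]: E(K, 7D) = BF; E1 ⊕ BF = 5E.
C[4]: E(K, 5E) = DC; AA ⊕ DC = 76.
C[5]: E(K, 76) = B4; 22 ⊕ B4 = 96.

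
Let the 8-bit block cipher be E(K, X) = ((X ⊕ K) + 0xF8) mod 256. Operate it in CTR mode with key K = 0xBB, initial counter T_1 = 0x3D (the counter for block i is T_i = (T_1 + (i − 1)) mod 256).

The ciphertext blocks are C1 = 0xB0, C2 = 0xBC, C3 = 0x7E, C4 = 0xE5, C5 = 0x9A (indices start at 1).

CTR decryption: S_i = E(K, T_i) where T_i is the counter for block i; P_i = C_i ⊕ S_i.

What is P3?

P3 = 0x02

P3: T = 0x3F, S = E(K, T) = 0x7C; 0x7E ⊕ 0x7C = 0x02.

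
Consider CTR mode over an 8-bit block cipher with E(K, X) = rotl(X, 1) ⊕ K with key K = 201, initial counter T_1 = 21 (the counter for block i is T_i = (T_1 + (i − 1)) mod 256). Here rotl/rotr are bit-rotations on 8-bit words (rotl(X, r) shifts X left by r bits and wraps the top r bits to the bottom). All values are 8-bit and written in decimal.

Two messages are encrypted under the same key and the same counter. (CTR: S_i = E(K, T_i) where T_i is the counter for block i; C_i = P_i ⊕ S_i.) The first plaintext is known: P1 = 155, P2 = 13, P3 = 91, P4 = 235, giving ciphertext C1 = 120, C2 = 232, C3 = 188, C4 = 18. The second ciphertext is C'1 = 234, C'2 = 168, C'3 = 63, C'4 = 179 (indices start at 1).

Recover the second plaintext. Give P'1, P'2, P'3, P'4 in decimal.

In CTR with a reused counter, both messages share the same keystream S_i, so C_i ⊕ C'_i = P_i ⊕ P'_i and thus P'_i = P_i ⊕ C_i ⊕ C'_i.
P'1: 155 ⊕ 120 ⊕ 234 = 9.
P'2: 13 ⊕ 232 ⊕ 168 = 77.
P'3: 91 ⊕ 188 ⊕ 63 = 216.
P'4: 235 ⊕ 18 ⊕ 179 = 74.

P'1 = 9, P'2 = 77, P'3 = 216, P'4 = 74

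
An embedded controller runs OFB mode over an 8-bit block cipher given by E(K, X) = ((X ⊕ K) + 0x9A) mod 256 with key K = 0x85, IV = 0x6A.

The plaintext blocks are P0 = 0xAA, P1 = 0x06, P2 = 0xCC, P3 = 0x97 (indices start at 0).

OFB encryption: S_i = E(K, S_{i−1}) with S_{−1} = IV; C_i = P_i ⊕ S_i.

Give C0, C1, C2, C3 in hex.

C0 = 0x23, C1 = 0xA0, C2 = 0x71, C3 = 0x45

C0: S = E(K, 0x6A) = 0x89; 0xAA ⊕ 0x89 = 0x23.
C1: S = E(K, 0x89) = 0xA6; 0x06 ⊕ 0xA6 = 0xA0.
C2: S = E(K, 0xA6) = 0xBD; 0xCC ⊕ 0xBD = 0x71.
C3: S = E(K, 0xBD) = 0xD2; 0x97 ⊕ 0xD2 = 0x45.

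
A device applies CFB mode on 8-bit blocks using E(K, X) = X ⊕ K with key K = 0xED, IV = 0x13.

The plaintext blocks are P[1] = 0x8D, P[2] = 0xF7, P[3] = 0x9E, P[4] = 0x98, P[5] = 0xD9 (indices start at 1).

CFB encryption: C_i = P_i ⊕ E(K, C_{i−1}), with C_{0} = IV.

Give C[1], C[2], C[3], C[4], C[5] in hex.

C[1] = 0x73, C[2] = 0x69, C[3] = 0x1A, C[4] = 0x6F, C[5] = 0x5B

C[1]: E(K, 0x13) = 0xFE; 0x8D ⊕ 0xFE = 0x73.
C[2]: E(K, 0x73) = 0x9E; 0xF7 ⊕ 0x9E = 0x69.
C[3]: E(K, 0x69) = 0x84; 0x9E ⊕ 0x84 = 0x1A.
C[4]: E(K, 0x1A) = 0xF7; 0x98 ⊕ 0xF7 = 0x6F.
C[5]: E(K, 0x6F) = 0x82; 0xD9 ⊕ 0x82 = 0x5B.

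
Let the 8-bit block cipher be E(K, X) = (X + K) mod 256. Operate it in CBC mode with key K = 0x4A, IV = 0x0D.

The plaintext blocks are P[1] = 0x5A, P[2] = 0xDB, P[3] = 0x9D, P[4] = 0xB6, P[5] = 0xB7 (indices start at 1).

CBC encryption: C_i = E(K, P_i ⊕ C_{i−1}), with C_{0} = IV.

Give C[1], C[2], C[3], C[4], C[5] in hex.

C[1]: P[1] ⊕ 0x0D = 0x57; E(K, 0x57) = 0xA1.
C[2]: P[2] ⊕ 0xA1 = 0x7A; E(K, 0x7A) = 0xC4.
C[3]: P[3] ⊕ 0xC4 = 0x59; E(K, 0x59) = 0xA3.
C[4]: P[4] ⊕ 0xA3 = 0x15; E(K, 0x15) = 0x5F.
C[5]: P[5] ⊕ 0x5F = 0xE8; E(K, 0xE8) = 0x32.

C[1] = 0xA1, C[2] = 0xC4, C[3] = 0xA3, C[4] = 0x5F, C[5] = 0x32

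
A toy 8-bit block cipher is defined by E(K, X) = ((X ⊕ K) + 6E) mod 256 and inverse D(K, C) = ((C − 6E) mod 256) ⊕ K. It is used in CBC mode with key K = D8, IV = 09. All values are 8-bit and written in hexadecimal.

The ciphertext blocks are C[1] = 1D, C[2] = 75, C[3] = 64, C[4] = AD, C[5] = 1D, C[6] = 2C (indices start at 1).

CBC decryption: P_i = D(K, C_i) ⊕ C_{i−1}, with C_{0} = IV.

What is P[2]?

P[2]: D(K, 75) = DF; DF ⊕ 1D = C2.

P[2] = C2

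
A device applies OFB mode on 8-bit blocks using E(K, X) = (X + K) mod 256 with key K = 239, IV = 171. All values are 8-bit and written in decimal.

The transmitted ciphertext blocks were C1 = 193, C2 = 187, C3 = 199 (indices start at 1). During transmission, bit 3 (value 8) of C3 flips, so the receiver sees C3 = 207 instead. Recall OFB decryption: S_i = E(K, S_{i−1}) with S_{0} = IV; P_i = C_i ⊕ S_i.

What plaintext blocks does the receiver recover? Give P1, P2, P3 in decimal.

Only C3 changed, to 207. In OFB, a change in C_i flips the same bit in P_i only; the keystream is unaffected. Decrypting the received ciphertext:
P1: S = E(K, 171) = 154; 193 ⊕ 154 = 91.
P2: S = E(K, 154) = 137; 187 ⊕ 137 = 50.
P3: S = E(K, 137) = 120; 207 ⊕ 120 = 183.
Blocks that differ from the original plaintext: P3.

P1 = 91, P2 = 50, P3 = 183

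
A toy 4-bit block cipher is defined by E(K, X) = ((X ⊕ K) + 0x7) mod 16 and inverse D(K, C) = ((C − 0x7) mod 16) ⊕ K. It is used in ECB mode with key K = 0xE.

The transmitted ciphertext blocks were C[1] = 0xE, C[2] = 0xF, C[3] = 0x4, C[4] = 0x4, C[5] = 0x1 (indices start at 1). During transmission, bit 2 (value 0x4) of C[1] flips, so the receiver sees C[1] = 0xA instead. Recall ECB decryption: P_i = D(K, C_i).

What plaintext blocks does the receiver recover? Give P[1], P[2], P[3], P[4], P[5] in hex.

P[1] = 0xD, P[2] = 0x6, P[3] = 0x3, P[4] = 0x3, P[5] = 0x4

Only C[1] changed, to 0xA. In ECB, a change in C_i affects only P_i. Decrypting the received ciphertext:
P[1]: D(K, 0xA) = 0xD.
P[2]: D(K, 0xF) = 0x6.
P[3]: D(K, 0x4) = 0x3.
P[4]: D(K, 0x4) = 0x3.
P[5]: D(K, 0x1) = 0x4.
Blocks that differ from the original plaintext: P[1].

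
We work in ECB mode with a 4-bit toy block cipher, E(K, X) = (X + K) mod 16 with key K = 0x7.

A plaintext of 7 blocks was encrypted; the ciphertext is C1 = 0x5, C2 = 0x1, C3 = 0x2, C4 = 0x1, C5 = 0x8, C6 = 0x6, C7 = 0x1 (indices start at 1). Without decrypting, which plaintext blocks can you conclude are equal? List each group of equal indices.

ECB encrypts each block independently with the same key, so equal ciphertext blocks imply equal plaintext blocks.
C2 = C4 = C7 = 0x1, so P2 = P4 = P7.

P2 = P4 = P7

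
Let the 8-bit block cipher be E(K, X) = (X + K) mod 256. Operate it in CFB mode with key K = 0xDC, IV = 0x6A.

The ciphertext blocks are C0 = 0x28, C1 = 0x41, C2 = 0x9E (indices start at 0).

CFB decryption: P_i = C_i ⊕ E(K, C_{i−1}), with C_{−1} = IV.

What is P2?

P2: E(K, 0x41) = 0x1D; 0x9E ⊕ 0x1D = 0x83.

P2 = 0x83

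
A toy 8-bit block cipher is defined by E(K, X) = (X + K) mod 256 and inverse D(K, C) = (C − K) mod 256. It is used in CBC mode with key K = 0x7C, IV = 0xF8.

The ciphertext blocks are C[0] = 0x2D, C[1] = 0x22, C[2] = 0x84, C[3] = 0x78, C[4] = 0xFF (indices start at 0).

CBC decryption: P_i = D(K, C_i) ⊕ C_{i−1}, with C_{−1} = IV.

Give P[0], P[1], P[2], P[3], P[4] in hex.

P[0] = 0x49, P[1] = 0x8B, P[2] = 0x2A, P[3] = 0x78, P[4] = 0xFB

P[0]: D(K, 0x2D) = 0xB1; 0xB1 ⊕ 0xF8 = 0x49.
P[1]: D(K, 0x22) = 0xA6; 0xA6 ⊕ 0x2D = 0x8B.
P[2]: D(K, 0x84) = 0x08; 0x08 ⊕ 0x22 = 0x2A.
P[3]: D(K, 0x78) = 0xFC; 0xFC ⊕ 0x84 = 0x78.
P[4]: D(K, 0xFF) = 0x83; 0x83 ⊕ 0x78 = 0xFB.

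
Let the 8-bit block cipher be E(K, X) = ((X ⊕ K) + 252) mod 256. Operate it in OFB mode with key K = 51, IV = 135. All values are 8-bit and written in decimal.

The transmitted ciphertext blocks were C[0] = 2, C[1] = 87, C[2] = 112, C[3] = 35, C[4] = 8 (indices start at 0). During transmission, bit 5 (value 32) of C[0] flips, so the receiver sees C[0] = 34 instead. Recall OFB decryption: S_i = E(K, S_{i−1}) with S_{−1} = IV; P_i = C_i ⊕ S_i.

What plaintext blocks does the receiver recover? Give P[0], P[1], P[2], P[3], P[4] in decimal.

Only C[0] changed, to 34. In OFB, a change in C_i flips the same bit in P_i only; the keystream is unaffected. Decrypting the received ciphertext:
P[0]: S = E(K, 135) = 176; 34 ⊕ 176 = 146.
P[1]: S = E(K, 176) = 127; 87 ⊕ 127 = 40.
P[2]: S = E(K, 127) = 72; 112 ⊕ 72 = 56.
P[3]: S = E(K, 72) = 119; 35 ⊕ 119 = 84.
P[4]: S = E(K, 119) = 64; 8 ⊕ 64 = 72.
Blocks that differ from the original plaintext: P[0].

P[0] = 146, P[1] = 40, P[2] = 56, P[3] = 84, P[4] = 72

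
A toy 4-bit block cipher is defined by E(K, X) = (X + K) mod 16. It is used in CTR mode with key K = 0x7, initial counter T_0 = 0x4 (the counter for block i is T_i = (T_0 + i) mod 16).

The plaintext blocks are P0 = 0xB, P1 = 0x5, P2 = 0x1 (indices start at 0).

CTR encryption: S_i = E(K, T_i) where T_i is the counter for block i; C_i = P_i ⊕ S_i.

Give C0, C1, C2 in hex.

C0 = 0x0, C1 = 0x9, C2 = 0xC

C0: T = 0x4, S = E(K, T) = 0xB; 0xB ⊕ 0xB = 0x0.
C1: T = 0x5, S = E(K, T) = 0xC; 0x5 ⊕ 0xC = 0x9.
C2: T = 0x6, S = E(K, T) = 0xD; 0x1 ⊕ 0xD = 0xC.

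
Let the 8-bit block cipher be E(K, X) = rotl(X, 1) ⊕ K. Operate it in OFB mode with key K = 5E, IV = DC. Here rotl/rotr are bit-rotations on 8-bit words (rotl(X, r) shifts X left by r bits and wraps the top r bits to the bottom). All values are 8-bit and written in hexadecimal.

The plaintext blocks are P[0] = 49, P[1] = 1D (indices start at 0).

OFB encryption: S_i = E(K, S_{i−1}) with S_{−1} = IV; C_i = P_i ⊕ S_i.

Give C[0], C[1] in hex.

C[0]: S = E(K, DC) = E7; 49 ⊕ E7 = AE.
C[1]: S = E(K, E7) = 91; 1D ⊕ 91 = 8C.

C[0] = AE, C[1] = 8C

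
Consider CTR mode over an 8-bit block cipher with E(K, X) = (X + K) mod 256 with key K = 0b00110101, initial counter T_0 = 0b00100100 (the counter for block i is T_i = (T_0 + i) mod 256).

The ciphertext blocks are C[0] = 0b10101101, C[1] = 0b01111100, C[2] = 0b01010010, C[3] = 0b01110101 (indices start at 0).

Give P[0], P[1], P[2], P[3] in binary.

CTR decryption: S_i = E(K, T_i) where T_i is the counter for block i; P_i = C_i ⊕ S_i.
P[0]: T = 0b00100100, S = E(K, T) = 0b01011001; 0b10101101 ⊕ 0b01011001 = 0b11110100.
P[1]: T = 0b00100101, S = E(K, T) = 0b01011010; 0b01111100 ⊕ 0b01011010 = 0b00100110.
P[2]: T = 0b00100110, S = E(K, T) = 0b01011011; 0b01010010 ⊕ 0b01011011 = 0b00001001.
P[3]: T = 0b00100111, S = E(K, T) = 0b01011100; 0b01110101 ⊕ 0b01011100 = 0b00101001.

P[0] = 0b11110100, P[1] = 0b00100110, P[2] = 0b00001001, P[3] = 0b00101001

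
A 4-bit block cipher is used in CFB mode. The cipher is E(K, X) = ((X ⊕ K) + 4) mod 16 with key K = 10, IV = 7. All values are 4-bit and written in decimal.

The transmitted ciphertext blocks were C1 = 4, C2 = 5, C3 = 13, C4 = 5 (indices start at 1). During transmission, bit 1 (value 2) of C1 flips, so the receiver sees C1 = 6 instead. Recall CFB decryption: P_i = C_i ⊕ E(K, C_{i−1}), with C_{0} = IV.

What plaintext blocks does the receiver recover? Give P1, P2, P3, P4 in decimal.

P1 = 7, P2 = 5, P3 = 14, P4 = 14

Only C1 changed, to 6. In CFB, a change in C_i flips the same bit in P_i and garbles P_{i+1}. Decrypting the received ciphertext:
P1: E(K, 7) = 1; 6 ⊕ 1 = 7.
P2: E(K, 6) = 0; 5 ⊕ 0 = 5.
P3: E(K, 5) = 3; 13 ⊕ 3 = 14.
P4: E(K, 13) = 11; 5 ⊕ 11 = 14.
Blocks that differ from the original plaintext: P1, P2.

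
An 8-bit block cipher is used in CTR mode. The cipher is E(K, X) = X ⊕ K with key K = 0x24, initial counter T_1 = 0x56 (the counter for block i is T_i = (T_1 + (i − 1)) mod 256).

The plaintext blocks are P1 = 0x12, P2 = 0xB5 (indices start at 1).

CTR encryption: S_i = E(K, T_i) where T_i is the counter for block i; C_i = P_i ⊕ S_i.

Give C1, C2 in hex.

C1 = 0x60, C2 = 0xC6

C1: T = 0x56, S = E(K, T) = 0x72; 0x12 ⊕ 0x72 = 0x60.
C2: T = 0x57, S = E(K, T) = 0x73; 0xB5 ⊕ 0x73 = 0xC6.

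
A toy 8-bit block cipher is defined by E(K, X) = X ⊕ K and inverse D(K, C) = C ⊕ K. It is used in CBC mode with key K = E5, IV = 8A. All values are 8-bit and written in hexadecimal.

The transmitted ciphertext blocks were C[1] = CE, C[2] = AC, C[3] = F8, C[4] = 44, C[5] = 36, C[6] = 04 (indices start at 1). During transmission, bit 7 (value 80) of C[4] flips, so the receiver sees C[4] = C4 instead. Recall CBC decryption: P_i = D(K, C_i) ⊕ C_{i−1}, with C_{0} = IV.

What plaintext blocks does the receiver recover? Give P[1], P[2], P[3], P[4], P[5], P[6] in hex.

P[1] = A1, P[2] = 87, P[3] = B1, P[4] = D9, P[5] = 17, P[6] = D7

Only C[4] changed, to C4. In CBC, a change in C_i garbles P_i and flips the same bit in P_{i+1}. Decrypting the received ciphertext:
P[1]: D(K, CE) = 2B; 2B ⊕ 8A = A1.
P[2]: D(K, AC) = 49; 49 ⊕ CE = 87.
P[3]: D(K, F8) = 1D; 1D ⊕ AC = B1.
P[4]: D(K, C4) = 21; 21 ⊕ F8 = D9.
P[5]: D(K, 36) = D3; D3 ⊕ C4 = 17.
P[6]: D(K, 04) = E1; E1 ⊕ 36 = D7.
Blocks that differ from the original plaintext: P[4], P[5].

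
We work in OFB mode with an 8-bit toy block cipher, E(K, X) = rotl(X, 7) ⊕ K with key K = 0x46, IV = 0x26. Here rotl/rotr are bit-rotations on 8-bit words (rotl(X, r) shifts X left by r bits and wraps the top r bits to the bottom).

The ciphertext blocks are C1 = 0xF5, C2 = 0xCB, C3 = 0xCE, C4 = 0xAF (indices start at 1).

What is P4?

OFB decryption: S_i = E(K, S_{i−1}) with S_{0} = IV; P_i = C_i ⊕ S_i.
P1: S = E(K, 0x26) = 0x55; 0xF5 ⊕ 0x55 = 0xA0.
P2: S = E(K, 0x55) = 0xEC; 0xCB ⊕ 0xEC = 0x27.
P3: S = E(K, 0xEC) = 0x30; 0xCE ⊕ 0x30 = 0xFE.
P4: S = E(K, 0x30) = 0x5E; 0xAF ⊕ 0x5E = 0xF1.

P4 = 0xF1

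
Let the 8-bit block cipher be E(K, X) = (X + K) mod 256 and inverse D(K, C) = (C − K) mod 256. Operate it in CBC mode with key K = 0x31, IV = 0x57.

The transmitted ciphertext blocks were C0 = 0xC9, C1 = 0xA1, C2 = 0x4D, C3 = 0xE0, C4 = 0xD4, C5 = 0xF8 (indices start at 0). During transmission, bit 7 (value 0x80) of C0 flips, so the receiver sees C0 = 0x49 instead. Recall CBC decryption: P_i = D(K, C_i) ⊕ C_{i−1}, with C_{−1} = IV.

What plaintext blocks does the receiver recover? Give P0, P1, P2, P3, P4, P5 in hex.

Only C0 changed, to 0x49. In CBC, a change in C_i garbles P_i and flips the same bit in P_{i+1}. Decrypting the received ciphertext:
P0: D(K, 0x49) = 0x18; 0x18 ⊕ 0x57 = 0x4F.
P1: D(K, 0xA1) = 0x70; 0x70 ⊕ 0x49 = 0x39.
P2: D(K, 0x4D) = 0x1C; 0x1C ⊕ 0xA1 = 0xBD.
P3: D(K, 0xE0) = 0xAF; 0xAF ⊕ 0x4D = 0xE2.
P4: D(K, 0xD4) = 0xA3; 0xA3 ⊕ 0xE0 = 0x43.
P5: D(K, 0xF8) = 0xC7; 0xC7 ⊕ 0xD4 = 0x13.
Blocks that differ from the original plaintext: P0, P1.

P0 = 0x4F, P1 = 0x39, P2 = 0xBD, P3 = 0xE2, P4 = 0x43, P5 = 0x13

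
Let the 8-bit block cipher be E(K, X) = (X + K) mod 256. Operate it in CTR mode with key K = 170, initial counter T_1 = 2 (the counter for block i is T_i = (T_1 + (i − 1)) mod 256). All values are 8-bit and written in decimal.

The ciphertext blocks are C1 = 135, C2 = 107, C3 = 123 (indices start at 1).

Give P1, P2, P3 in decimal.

CTR decryption: S_i = E(K, T_i) where T_i is the counter for block i; P_i = C_i ⊕ S_i.
P1: T = 2, S = E(K, T) = 172; 135 ⊕ 172 = 43.
P2: T = 3, S = E(K, T) = 173; 107 ⊕ 173 = 198.
P3: T = 4, S = E(K, T) = 174; 123 ⊕ 174 = 213.

P1 = 43, P2 = 198, P3 = 213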